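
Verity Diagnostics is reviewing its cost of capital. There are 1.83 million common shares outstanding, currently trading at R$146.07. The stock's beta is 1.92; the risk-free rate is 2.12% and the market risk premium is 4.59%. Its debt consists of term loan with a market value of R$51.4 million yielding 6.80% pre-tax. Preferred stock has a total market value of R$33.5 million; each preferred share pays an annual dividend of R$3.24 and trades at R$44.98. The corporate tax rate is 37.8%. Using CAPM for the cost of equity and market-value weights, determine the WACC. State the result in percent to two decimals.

Cost of equity via CAPM: Re = 2.12% + 1.92 × 4.59% = 10.9328%.
Cost of preferred: Rp = 3.24 / 44.98 = 7.2032%.
Market value of equity E = 146.07 × 1.83m = 267.3081m.
Total capital V = 267.3081 + 33.5 + 51.4 = 352.2081.
Equity: weight = 267.3081/352.2081 = 0.7589; cost = 10.9328%.
Preferred: weight = 33.5/352.2081 = 0.0951; cost = 7.2032%.
Term loan: weight = 51.4/352.2081 = 0.1459; after-tax cost = 6.8% × (1 − 37.8%) = 4.2296%.
WACC = 0.7589 × 10.9328% + 0.0951 × 7.2032% + 0.1459 × 4.2296% = 9.5998%.

9.60%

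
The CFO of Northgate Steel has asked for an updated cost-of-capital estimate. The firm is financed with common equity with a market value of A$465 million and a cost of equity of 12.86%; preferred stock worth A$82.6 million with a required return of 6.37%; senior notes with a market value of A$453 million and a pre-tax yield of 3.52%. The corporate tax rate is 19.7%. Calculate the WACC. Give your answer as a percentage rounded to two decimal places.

Total capital V = 465 + 82.6 + 453 = 1000.6.
Equity: weight = 465/1000.6 = 0.4647; cost = 12.86%.
Preferred: weight = 82.6/1000.6 = 0.0826; cost = 6.37%.
Senior notes: weight = 453/1000.6 = 0.4527; after-tax cost = 3.52% × (1 − 19.7%) = 2.8266%.
WACC = 0.4647 × 12.8600% + 0.0826 × 6.3700% + 0.4527 × 2.8266% = 7.7818%.

7.78%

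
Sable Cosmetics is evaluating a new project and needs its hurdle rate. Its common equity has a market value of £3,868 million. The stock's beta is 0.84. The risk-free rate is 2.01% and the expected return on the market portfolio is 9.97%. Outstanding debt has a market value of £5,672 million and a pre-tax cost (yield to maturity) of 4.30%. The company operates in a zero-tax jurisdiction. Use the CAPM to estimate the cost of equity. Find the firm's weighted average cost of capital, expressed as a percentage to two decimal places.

Market risk premium = 9.97% − 2.01% = 7.96%.
Cost of equity via CAPM: Re = 2.01% + 0.84 × 7.96% = 8.6964%.
Total capital V = 3868 + 5672 = 9540.
Equity: weight = 3868/9540 = 0.4055; cost = 8.6964%.
Debt: weight = 5672/9540 = 0.5945; after-tax cost = 4.3% × (1 − 0%) = 4.3000%.
WACC = 0.4055 × 8.6964% + 0.5945 × 4.3000% = 6.0825%.

6.08%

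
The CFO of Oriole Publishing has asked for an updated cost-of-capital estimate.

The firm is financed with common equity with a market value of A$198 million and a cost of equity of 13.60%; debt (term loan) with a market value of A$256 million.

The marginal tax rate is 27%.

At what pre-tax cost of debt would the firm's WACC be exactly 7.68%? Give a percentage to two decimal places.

4.25%

Total capital V = 198 + 256 = 454.
Equity weight = 198/454 = 0.4361.
Term loan weight = 256/454 = 0.5639.
Equity contribution = 0.4361 × 13.6% = 5.9313%.
Remaining for debt = 7.68% − 5.9313% = 1.7487%.
Rd × (1 − 27%) × 0.5639 = 1.7487%  ⇒  Rd = 4.2483%.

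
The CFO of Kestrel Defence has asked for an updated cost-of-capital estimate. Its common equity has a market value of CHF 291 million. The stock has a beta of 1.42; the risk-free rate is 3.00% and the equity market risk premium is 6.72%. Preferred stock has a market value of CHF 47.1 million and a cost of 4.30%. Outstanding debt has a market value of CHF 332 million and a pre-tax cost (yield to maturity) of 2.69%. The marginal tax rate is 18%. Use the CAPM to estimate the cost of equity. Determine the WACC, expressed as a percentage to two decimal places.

Cost of equity via CAPM: Re = 3.0% + 1.42 × 6.72% = 12.5424%.
Total capital V = 291 + 47.1 + 332 = 670.1.
Equity: weight = 291/670.1 = 0.4343; cost = 12.5424%.
Preferred: weight = 47.1/670.1 = 0.0703; cost = 4.3%.
Debt: weight = 332/670.1 = 0.4954; after-tax cost = 2.69% × (1 − 18%) = 2.2058%.
WACC = 0.4343 × 12.5424% + 0.0703 × 4.3000% + 0.4954 × 2.2058% = 6.8418%.

6.84%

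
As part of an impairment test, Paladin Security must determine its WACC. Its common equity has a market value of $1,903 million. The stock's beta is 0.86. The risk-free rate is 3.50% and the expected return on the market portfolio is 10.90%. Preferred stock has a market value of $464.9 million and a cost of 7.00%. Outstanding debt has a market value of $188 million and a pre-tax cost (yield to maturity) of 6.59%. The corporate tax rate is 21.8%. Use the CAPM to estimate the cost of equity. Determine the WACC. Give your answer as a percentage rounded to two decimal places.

Market risk premium = 10.9% − 3.5% = 7.4%.
Cost of equity via CAPM: Re = 3.5% + 0.86 × 7.4% = 9.8640%.
Total capital V = 1903 + 464.9 + 188 = 2555.9.
Equity: weight = 1903/2555.9 = 0.7446; cost = 9.864%.
Preferred: weight = 464.9/2555.9 = 0.1819; cost = 7%.
Debt: weight = 188/2555.9 = 0.0736; after-tax cost = 6.59% × (1 − 21.8%) = 5.1534%.
WACC = 0.7446 × 9.8640% + 0.1819 × 7.0000% + 0.0736 × 5.1534% = 8.9966%.

9.00%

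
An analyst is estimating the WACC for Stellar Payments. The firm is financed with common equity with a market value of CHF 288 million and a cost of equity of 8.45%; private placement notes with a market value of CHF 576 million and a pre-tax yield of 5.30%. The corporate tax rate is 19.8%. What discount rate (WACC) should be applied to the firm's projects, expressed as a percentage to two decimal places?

5.65%

Total capital V = 288 + 576 = 864.
Equity: weight = 288/864 = 0.3333; cost = 8.45%.
Private placement notes: weight = 576/864 = 0.6667; after-tax cost = 5.3% × (1 − 19.8%) = 4.2506%.
WACC = 0.3333 × 8.4500% + 0.6667 × 4.2506% = 5.6504%.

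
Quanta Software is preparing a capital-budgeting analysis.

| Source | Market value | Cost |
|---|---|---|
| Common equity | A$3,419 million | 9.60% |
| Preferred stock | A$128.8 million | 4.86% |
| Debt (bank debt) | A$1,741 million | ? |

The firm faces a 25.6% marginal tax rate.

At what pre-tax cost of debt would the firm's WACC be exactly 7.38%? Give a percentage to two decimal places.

Total capital V = 3419 + 128.8 + 1741 = 5288.8.
Equity weight = 3419/5288.8 = 0.6465.
Preferred weight = 128.8/5288.8 = 0.0244.
Bank debt weight = 1741/5288.8 = 0.3292.
Equity contribution = 0.6465 × 9.6% = 6.2060%.
Preferred contribution = 0.0244 × 4.86% = 0.1184%.
Remaining for debt = 7.38% − 6.3244% = 1.0556%.
Rd × (1 − 25.6%) × 0.3292 = 1.0556%  ⇒  Rd = 4.3102%.

4.31%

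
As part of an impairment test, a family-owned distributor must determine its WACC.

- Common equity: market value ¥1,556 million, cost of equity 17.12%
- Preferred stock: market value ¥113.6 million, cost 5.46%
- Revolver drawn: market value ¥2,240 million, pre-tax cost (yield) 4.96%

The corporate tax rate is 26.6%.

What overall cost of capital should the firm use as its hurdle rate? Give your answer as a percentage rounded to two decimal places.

Total capital V = 1556 + 113.6 + 2240 = 3909.6.
Equity: weight = 1556/3909.6 = 0.3980; cost = 17.12%.
Preferred: weight = 113.6/3909.6 = 0.0291; cost = 5.46%.
Revolver drawn: weight = 2240/3909.6 = 0.5729; after-tax cost = 4.96% × (1 − 26.6%) = 3.6406%.
WACC = 0.3980 × 17.1200% + 0.0291 × 5.4600% + 0.5729 × 3.6406% = 9.0582%.

9.06%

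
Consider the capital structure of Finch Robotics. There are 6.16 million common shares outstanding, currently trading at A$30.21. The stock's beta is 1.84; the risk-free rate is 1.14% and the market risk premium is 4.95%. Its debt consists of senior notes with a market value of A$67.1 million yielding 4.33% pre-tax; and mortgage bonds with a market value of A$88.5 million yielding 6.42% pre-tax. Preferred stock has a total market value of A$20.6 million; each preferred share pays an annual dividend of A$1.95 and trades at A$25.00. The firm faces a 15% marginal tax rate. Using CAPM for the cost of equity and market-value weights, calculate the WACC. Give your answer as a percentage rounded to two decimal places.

Cost of equity via CAPM: Re = 1.14% + 1.84 × 4.95% = 10.2480%.
Cost of preferred: Rp = 1.95 / 25.0 = 7.8000%.
Market value of equity E = 30.21 × 6.16m = 186.0936m.
Total capital V = 186.0936 + 20.6 + 67.1 + 88.5 = 362.2936.
Equity: weight = 186.0936/362.2936 = 0.5137; cost = 10.248%.
Preferred: weight = 20.6/362.2936 = 0.0569; cost = 7.8%.
Senior notes: weight = 67.1/362.2936 = 0.1852; after-tax cost = 4.33% × (1 − 15%) = 3.6805%.
Mortgage bonds: weight = 88.5/362.2936 = 0.2443; after-tax cost = 6.42% × (1 − 15%) = 5.4570%.
WACC = 0.5137 × 10.2480% + 0.0569 × 7.8000% + 0.1852 × 3.6805% + 0.2443 × 5.4570% = 7.7221%.

7.72%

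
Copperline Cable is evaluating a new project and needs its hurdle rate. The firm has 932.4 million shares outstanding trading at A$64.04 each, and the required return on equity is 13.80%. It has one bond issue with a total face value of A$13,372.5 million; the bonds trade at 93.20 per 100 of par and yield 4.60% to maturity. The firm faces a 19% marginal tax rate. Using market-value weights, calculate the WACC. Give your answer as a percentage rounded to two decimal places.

12.06%

Market value of equity E = 64.04 × 932.4m = 59710.896m. Market value of debt D = 13372.5m × 93.2/100 = 12463.17m.
Total capital V = 59710.896 + 12463.17 = 72174.066.
Equity: weight = 59710.896/72174.066 = 0.8273; cost = 13.8%.
Bonds outstanding: weight = 12463.17/72174.066 = 0.1727; after-tax cost = 4.6% × (1 − 19%) = 3.7260%.
WACC = 0.8273 × 13.8000% + 0.1727 × 3.7260% = 12.0604%.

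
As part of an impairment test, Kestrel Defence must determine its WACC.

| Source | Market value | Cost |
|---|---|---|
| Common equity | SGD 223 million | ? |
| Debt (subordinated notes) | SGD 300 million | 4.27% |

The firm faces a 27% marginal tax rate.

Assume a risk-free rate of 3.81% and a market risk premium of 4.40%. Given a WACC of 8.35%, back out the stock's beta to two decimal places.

Total capital V = 223 + 300 = 523.
Equity weight = 223/523 = 0.4264.
Subordinated notes weight = 300/523 = 0.5736.
Debt contribution = 0.5736 × 4.27% × (1 − 27%) = 1.7880%.
Required equity contribution = 8.35% − 1.7880% = 6.5620%  ⇒  Re = 15.3898%.
CAPM: 15.3898% = 3.81% + β × 4.4%  ⇒  β = 2.6318.

2.63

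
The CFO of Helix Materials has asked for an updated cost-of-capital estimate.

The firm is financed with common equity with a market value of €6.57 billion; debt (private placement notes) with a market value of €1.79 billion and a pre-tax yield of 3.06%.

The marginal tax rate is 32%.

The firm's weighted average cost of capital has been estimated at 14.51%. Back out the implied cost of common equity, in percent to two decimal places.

Total capital V = 6.57 + 1.79 = 8.36.
Equity weight = 6.57/8.36 = 0.7859.
Private placement notes weight = 1.79/8.36 = 0.2141.
Debt contribution = 0.2141 × 3.06% × (1 − 32%) = 0.4455%.
Required equity contribution = 14.51% − 0.4455% = 14.0645%.
Re = 14.0645% / 0.7859 = 17.8963%.

17.90%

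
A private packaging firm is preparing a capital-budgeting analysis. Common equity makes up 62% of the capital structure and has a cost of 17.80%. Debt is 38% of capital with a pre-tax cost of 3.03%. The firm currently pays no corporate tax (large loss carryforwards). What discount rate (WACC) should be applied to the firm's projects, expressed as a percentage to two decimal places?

After-tax cost of debt = 3.03% × (1 − 0%) = 3.0300%.
WACC = 0.620 × 17.8000% + 0.380 × 3.0300% = 12.1874%.

12.19%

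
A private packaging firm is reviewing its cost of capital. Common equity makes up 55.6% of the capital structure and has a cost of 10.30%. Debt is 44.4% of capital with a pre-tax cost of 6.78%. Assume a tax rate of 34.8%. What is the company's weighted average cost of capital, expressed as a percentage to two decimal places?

After-tax cost of debt = 6.78% × (1 − 34.8%) = 4.4206%.
WACC = 0.556 × 10.3000% + 0.444 × 4.4206% = 7.6895%.

7.69%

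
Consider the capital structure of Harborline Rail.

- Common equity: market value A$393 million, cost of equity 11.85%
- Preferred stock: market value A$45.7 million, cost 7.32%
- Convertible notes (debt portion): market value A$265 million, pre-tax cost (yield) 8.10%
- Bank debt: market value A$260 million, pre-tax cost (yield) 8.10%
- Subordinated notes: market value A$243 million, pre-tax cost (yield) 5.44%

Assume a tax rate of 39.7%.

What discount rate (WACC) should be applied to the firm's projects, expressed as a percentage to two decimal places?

Total capital V = 393 + 45.7 + 265 + 260 + 243 = 1206.7.
Equity: weight = 393/1206.7 = 0.3257; cost = 11.85%.
Preferred: weight = 45.7/1206.7 = 0.0379; cost = 7.32%.
Convertible notes (debt portion): weight = 265/1206.7 = 0.2196; after-tax cost = 8.1% × (1 − 39.7%) = 4.8843%.
Bank debt: weight = 260/1206.7 = 0.2155; after-tax cost = 8.1% × (1 − 39.7%) = 4.8843%.
Subordinated notes: weight = 243/1206.7 = 0.2014; after-tax cost = 5.44% × (1 − 39.7%) = 3.2803%.
WACC = 0.3257 × 11.8500% + 0.0379 × 7.3200% + 0.2196 × 4.8843% + 0.2155 × 4.8843% + 0.2014 × 3.2803% = 6.9221%.

6.92%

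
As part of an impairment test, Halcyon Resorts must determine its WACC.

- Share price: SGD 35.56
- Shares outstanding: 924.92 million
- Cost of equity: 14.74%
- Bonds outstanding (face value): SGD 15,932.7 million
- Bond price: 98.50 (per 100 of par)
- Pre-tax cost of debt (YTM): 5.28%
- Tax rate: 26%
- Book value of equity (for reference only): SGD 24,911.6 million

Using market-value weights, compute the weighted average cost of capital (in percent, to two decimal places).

11.24%

Market value of equity E = 35.56 × 924.92m = 32890.1552m. Market value of debt D = 15932.7m × 98.5/100 = 15693.7095m.
Total capital V = 32890.1552 + 15693.7095 = 48583.8647.
Equity: weight = 32890.1552/48583.8647 = 0.6770; cost = 14.74%.
Bonds outstanding: weight = 15693.7095/48583.8647 = 0.3230; after-tax cost = 5.28% × (1 − 26%) = 3.9072%.
WACC = 0.6770 × 14.7400% + 0.3230 × 3.9072% = 11.2408%.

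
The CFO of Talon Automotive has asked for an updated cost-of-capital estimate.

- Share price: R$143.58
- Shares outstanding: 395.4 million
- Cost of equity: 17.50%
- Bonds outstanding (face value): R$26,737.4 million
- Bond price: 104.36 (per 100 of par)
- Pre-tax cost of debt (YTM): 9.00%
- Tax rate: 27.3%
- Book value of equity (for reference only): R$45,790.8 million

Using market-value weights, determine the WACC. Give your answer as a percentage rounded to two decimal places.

Market value of equity E = 143.58 × 395.4m = 56771.532m. Market value of debt D = 26737.4m × 104.36/100 = 27903.15064m.
Total capital V = 56771.532 + 27903.15064 = 84674.68264.
Equity: weight = 56771.532/84674.68264 = 0.6705; cost = 17.5%.
Bonds outstanding: weight = 27903.15064/84674.68264 = 0.3295; after-tax cost = 9% × (1 − 27.3%) = 6.5430%.
WACC = 0.6705 × 17.5000% + 0.3295 × 6.5430% = 13.8893%.

13.89%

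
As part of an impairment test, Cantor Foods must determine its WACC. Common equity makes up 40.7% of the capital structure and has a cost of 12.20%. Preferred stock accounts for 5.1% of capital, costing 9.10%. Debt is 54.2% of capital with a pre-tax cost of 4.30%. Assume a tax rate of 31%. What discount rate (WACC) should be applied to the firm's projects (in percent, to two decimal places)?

7.04%

After-tax cost of debt = 4.3% × (1 − 31%) = 2.9670%.
WACC = 0.407 × 12.2000% + 0.051 × 9.1000% + 0.542 × 2.9670% = 7.0376%.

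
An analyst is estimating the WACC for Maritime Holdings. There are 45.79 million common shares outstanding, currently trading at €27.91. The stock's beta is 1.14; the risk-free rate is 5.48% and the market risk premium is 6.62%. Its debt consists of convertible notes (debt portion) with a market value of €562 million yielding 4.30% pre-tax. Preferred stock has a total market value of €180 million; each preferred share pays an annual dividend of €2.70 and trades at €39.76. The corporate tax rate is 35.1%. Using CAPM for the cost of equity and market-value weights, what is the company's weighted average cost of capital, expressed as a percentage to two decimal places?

Cost of equity via CAPM: Re = 5.48% + 1.14 × 6.62% = 13.0268%.
Cost of preferred: Rp = 2.7 / 39.76 = 6.7907%.
Market value of equity E = 27.91 × 45.79m = 1277.9989m.
Total capital V = 1277.9989 + 180 + 562 = 2019.9989.
Equity: weight = 1277.9989/2019.9989 = 0.6327; cost = 13.0268%.
Preferred: weight = 180/2019.9989 = 0.0891; cost = 6.7907%.
Convertible notes (debt portion): weight = 562/2019.9989 = 0.2782; after-tax cost = 4.3% × (1 − 35.1%) = 2.7907%.
WACC = 0.6327 × 13.0268% + 0.0891 × 6.7907% + 0.2782 × 2.7907% = 9.6232%.

9.62%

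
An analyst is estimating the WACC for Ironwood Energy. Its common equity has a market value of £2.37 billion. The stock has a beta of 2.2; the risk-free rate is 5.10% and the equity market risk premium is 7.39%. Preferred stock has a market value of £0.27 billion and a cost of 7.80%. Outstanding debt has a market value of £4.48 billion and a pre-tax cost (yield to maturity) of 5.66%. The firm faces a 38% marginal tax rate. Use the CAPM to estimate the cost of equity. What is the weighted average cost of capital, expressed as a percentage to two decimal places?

9.61%

Cost of equity via CAPM: Re = 5.1% + 2.2 × 7.39% = 21.3580%.
Total capital V = 2.37 + 0.27 + 4.48 = 7.12.
Equity: weight = 2.37/7.12 = 0.3329; cost = 21.358%.
Preferred: weight = 0.27/7.12 = 0.0379; cost = 7.8%.
Debt: weight = 4.48/7.12 = 0.6292; after-tax cost = 5.66% × (1 − 38%) = 3.5092%.
WACC = 0.3329 × 21.3580% + 0.0379 × 7.8000% + 0.6292 × 3.5092% = 9.6132%.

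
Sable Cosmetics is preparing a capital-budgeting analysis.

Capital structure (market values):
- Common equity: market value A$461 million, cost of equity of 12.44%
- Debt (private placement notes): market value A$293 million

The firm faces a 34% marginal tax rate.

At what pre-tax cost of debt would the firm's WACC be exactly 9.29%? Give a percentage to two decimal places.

Total capital V = 461 + 293 = 754.
Equity weight = 461/754 = 0.6114.
Private placement notes weight = 293/754 = 0.3886.
Equity contribution = 0.6114 × 12.44% = 7.6059%.
Remaining for debt = 9.29% − 7.6059% = 1.6841%.
Rd × (1 − 34%) × 0.3886 = 1.6841%  ⇒  Rd = 6.5664%.

6.57%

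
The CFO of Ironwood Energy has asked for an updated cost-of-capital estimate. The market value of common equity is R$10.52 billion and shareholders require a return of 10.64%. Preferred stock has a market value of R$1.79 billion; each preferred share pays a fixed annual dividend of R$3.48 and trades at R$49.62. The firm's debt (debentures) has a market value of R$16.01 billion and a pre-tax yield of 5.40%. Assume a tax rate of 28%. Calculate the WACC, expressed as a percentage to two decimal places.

6.59%

Cost of preferred: Rp = 3.48 / 49.62 = 7.0133%.
Total capital V = 10.52 + 1.79 + 16.01 = 28.32.
Equity: weight = 10.52/28.32 = 0.3715; cost = 10.64%.
Preferred: weight = 1.79/28.32 = 0.0632; cost = 7.0133%.
Debentures: weight = 16.01/28.32 = 0.5653; after-tax cost = 5.4% × (1 − 28%) = 3.8880%.
WACC = 0.3715 × 10.6400% + 0.0632 × 7.0133% + 0.5653 × 3.8880% = 6.5937%.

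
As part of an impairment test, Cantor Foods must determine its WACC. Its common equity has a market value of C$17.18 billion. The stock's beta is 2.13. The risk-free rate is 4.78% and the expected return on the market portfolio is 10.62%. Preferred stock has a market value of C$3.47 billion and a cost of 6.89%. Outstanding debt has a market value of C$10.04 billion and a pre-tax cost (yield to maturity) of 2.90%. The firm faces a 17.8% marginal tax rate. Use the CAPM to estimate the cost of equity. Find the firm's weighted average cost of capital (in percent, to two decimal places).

11.20%

Market risk premium = 10.62% − 4.78% = 5.84%.
Cost of equity via CAPM: Re = 4.78% + 2.13 × 5.84% = 17.2192%.
Total capital V = 17.18 + 3.47 + 10.04 = 30.69.
Equity: weight = 17.18/30.69 = 0.5598; cost = 17.2192%.
Preferred: weight = 3.47/30.69 = 0.1131; cost = 6.89%.
Debt: weight = 10.04/30.69 = 0.3271; after-tax cost = 2.9% × (1 − 17.8%) = 2.3838%.
WACC = 0.5598 × 17.2192% + 0.1131 × 6.8900% + 0.3271 × 2.3838% = 11.1980%.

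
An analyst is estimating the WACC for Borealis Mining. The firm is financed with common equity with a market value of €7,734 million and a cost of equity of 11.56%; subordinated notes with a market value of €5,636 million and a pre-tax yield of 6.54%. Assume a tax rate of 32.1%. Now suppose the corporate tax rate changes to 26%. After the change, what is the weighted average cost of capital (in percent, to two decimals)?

After the change:
Total capital V = 7734 + 5636 = 13370.
Equity: weight = 7734/13370 = 0.5785; cost = 11.56%.
Subordinated notes: weight = 5636/13370 = 0.4215; after-tax cost = 6.54% × (1 − 26%) = 4.8396%.
WACC = 0.5785 × 11.5600% + 0.4215 × 4.8396% = 8.7271%.

8.73%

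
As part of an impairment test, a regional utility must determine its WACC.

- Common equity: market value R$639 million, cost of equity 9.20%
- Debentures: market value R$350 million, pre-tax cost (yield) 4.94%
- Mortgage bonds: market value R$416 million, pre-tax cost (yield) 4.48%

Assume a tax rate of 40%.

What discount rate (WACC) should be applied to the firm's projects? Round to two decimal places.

5.72%

Total capital V = 639 + 350 + 416 = 1405.
Equity: weight = 639/1405 = 0.4548; cost = 9.2%.
Debentures: weight = 350/1405 = 0.2491; after-tax cost = 4.94% × (1 − 40%) = 2.9640%.
Mortgage bonds: weight = 416/1405 = 0.2961; after-tax cost = 4.48% × (1 − 40%) = 2.6880%.
WACC = 0.4548 × 9.2000% + 0.2491 × 2.9640% + 0.2961 × 2.6880% = 5.7184%.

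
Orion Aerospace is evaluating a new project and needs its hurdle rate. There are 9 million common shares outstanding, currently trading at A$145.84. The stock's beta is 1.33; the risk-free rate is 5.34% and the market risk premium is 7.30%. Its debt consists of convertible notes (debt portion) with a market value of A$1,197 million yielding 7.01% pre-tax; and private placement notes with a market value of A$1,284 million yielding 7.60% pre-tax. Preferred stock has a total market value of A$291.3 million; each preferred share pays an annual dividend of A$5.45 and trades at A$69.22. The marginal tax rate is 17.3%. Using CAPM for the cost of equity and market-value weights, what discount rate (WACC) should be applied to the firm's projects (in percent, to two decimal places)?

9.07%

Cost of equity via CAPM: Re = 5.34% + 1.33 × 7.3% = 15.0490%.
Cost of preferred: Rp = 5.45 / 69.22 = 7.8734%.
Market value of equity E = 145.84 × 9m = 1312.56m.
Total capital V = 1312.56 + 291.3 + 1197 + 1284 = 4084.86.
Equity: weight = 1312.56/4084.86 = 0.3213; cost = 15.049%.
Preferred: weight = 291.3/4084.86 = 0.0713; cost = 7.8734%.
Convertible notes (debt portion): weight = 1197/4084.86 = 0.2930; after-tax cost = 7.01% × (1 − 17.3%) = 5.7973%.
Private placement notes: weight = 1284/4084.86 = 0.3143; after-tax cost = 7.6% × (1 − 17.3%) = 6.2852%.
WACC = 0.3213 × 15.0490% + 0.0713 × 7.8734% + 0.2930 × 5.7973% + 0.3143 × 6.2852% = 9.0715%.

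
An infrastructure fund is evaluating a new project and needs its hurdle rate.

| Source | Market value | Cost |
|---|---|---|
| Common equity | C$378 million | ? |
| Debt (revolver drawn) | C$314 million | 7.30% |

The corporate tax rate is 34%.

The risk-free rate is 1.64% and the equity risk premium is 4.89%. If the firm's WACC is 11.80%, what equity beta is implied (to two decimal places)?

Total capital V = 378 + 314 = 692.
Equity weight = 378/692 = 0.5462.
Revolver drawn weight = 314/692 = 0.4538.
Debt contribution = 0.4538 × 7.3% × (1 − 34%) = 2.1862%.
Required equity contribution = 11.8% − 2.1862% = 9.6138%  ⇒  Re = 17.5999%.
CAPM: 17.5999% = 1.64% + β × 4.89%  ⇒  β = 3.2638.

3.26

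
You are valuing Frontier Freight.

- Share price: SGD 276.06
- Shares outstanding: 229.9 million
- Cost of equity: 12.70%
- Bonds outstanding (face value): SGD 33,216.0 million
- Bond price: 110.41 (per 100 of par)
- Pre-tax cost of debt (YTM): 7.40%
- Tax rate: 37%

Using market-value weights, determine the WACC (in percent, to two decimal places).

Market value of equity E = 276.06 × 229.9m = 63466.194m. Market value of debt D = 33216m × 110.41/100 = 36673.7856m.
Total capital V = 63466.194 + 36673.7856 = 100139.9796.
Equity: weight = 63466.194/100139.9796 = 0.6338; cost = 12.7%.
Bonds outstanding: weight = 36673.7856/100139.9796 = 0.3662; after-tax cost = 7.4% × (1 − 37%) = 4.6620%.
WACC = 0.6338 × 12.7000% + 0.3662 × 4.6620% = 9.7563%.

9.76%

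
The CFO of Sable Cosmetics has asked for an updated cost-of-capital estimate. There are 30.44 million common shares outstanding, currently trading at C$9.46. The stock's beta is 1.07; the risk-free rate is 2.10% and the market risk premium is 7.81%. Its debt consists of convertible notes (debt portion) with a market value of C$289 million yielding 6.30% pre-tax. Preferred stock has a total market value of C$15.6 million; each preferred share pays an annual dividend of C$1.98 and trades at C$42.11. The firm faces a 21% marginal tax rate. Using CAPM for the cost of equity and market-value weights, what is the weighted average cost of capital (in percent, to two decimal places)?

7.63%

Cost of equity via CAPM: Re = 2.1% + 1.07 × 7.81% = 10.4567%.
Cost of preferred: Rp = 1.98 / 42.11 = 4.7020%.
Market value of equity E = 9.46 × 30.44m = 287.9624m.
Total capital V = 287.9624 + 15.6 + 289 = 592.5624.
Equity: weight = 287.9624/592.5624 = 0.4860; cost = 10.4567%.
Preferred: weight = 15.6/592.5624 = 0.0263; cost = 4.702%.
Convertible notes (debt portion): weight = 289/592.5624 = 0.4877; after-tax cost = 6.3% × (1 − 21%) = 4.9770%.
WACC = 0.4860 × 10.4567% + 0.0263 × 4.7020% + 0.4877 × 4.9770% = 7.6327%.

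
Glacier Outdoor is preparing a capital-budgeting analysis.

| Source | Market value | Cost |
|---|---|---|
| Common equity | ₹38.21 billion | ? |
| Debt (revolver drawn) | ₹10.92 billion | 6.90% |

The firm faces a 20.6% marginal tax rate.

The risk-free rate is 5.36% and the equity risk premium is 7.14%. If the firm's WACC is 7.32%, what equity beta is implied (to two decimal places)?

0.35

Total capital V = 38.21 + 10.92 = 49.13.
Equity weight = 38.21/49.13 = 0.7777.
Revolver drawn weight = 10.92/49.13 = 0.2223.
Debt contribution = 0.2223 × 6.9% × (1 − 20.6%) = 1.2177%.
Required equity contribution = 7.32% − 1.2177% = 6.1023%  ⇒  Re = 7.8463%.
CAPM: 7.8463% = 5.36% + β × 7.14%  ⇒  β = 0.3482.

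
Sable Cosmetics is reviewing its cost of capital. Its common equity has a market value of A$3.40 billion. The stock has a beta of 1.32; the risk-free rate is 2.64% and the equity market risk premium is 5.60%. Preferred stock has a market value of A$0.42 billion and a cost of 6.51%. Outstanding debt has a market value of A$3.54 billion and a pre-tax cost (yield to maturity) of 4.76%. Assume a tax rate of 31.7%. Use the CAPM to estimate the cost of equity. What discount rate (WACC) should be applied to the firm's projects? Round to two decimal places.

Cost of equity via CAPM: Re = 2.64% + 1.32 × 5.6% = 10.0320%.
Total capital V = 3.4 + 0.42 + 3.54 = 7.36.
Equity: weight = 3.4/7.36 = 0.4620; cost = 10.032%.
Preferred: weight = 0.42/7.36 = 0.0571; cost = 6.51%.
Debt: weight = 3.54/7.36 = 0.4810; after-tax cost = 4.76% × (1 − 31.7%) = 3.2511%.
WACC = 0.4620 × 10.0320% + 0.0571 × 6.5100% + 0.4810 × 3.2511% = 6.5695%.

6.57%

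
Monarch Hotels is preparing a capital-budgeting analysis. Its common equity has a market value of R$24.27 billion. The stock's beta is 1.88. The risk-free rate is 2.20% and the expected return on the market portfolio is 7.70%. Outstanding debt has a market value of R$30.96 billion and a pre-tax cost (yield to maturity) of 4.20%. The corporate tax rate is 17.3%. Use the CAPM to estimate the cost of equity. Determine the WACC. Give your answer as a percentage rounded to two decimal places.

7.46%

Market risk premium = 7.7% − 2.2% = 5.5%.
Cost of equity via CAPM: Re = 2.2% + 1.88 × 5.5% = 12.5400%.
Total capital V = 24.27 + 30.96 = 55.23.
Equity: weight = 24.27/55.23 = 0.4394; cost = 12.54%.
Debt: weight = 30.96/55.23 = 0.5606; after-tax cost = 4.2% × (1 − 17.3%) = 3.4734%.
WACC = 0.4394 × 12.5400% + 0.5606 × 3.4734% = 7.4576%.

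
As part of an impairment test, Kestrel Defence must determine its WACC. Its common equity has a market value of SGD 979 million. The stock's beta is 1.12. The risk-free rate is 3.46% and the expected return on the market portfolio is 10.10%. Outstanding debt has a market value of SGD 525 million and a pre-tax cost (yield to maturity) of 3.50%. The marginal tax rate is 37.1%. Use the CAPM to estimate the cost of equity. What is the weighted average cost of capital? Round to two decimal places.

Market risk premium = 10.1% − 3.46% = 6.64%.
Cost of equity via CAPM: Re = 3.46% + 1.12 × 6.64% = 10.8968%.
Total capital V = 979 + 525 = 1504.
Equity: weight = 979/1504 = 0.6509; cost = 10.8968%.
Debt: weight = 525/1504 = 0.3491; after-tax cost = 3.5% × (1 − 37.1%) = 2.2015%.
WACC = 0.6509 × 10.8968% + 0.3491 × 2.2015% = 7.8615%.

7.86%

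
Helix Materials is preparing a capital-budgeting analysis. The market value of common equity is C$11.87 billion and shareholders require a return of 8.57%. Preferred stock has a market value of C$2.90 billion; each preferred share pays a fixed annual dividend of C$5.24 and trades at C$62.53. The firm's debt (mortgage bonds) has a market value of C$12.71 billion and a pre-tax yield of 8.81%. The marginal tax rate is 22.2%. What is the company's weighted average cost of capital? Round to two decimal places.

7.76%

Cost of preferred: Rp = 5.24 / 62.53 = 8.3800%.
Total capital V = 11.87 + 2.9 + 12.71 = 27.48.
Equity: weight = 11.87/27.48 = 0.4320; cost = 8.57%.
Preferred: weight = 2.9/27.48 = 0.1055; cost = 8.38%.
Mortgage bonds: weight = 12.71/27.48 = 0.4625; after-tax cost = 8.81% × (1 − 22.2%) = 6.8542%.
WACC = 0.4320 × 8.5700% + 0.1055 × 8.3800% + 0.4625 × 6.8542% = 7.7564%.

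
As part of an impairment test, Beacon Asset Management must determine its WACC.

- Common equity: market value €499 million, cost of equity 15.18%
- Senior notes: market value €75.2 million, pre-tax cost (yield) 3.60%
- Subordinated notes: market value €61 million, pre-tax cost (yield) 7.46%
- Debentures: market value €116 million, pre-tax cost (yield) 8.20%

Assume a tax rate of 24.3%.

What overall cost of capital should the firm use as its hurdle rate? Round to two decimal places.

11.77%

Total capital V = 499 + 75.2 + 61 + 116 = 751.2.
Equity: weight = 499/751.2 = 0.6643; cost = 15.18%.
Senior notes: weight = 75.2/751.2 = 0.1001; after-tax cost = 3.6% × (1 − 24.3%) = 2.7252%.
Subordinated notes: weight = 61/751.2 = 0.0812; after-tax cost = 7.46% × (1 − 24.3%) = 5.6472%.
Debentures: weight = 116/751.2 = 0.1544; after-tax cost = 8.2% × (1 − 24.3%) = 6.2074%.
WACC = 0.6643 × 15.1800% + 0.1001 × 2.7252% + 0.0812 × 5.6472% + 0.1544 × 6.2074% = 11.7736%.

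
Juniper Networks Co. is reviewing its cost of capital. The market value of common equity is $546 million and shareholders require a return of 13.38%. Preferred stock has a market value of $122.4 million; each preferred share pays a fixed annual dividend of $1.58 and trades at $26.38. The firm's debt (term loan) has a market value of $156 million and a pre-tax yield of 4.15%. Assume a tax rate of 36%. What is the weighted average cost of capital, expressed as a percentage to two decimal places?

10.25%

Cost of preferred: Rp = 1.58 / 26.38 = 5.9894%.
Total capital V = 546 + 122.4 + 156 = 824.4.
Equity: weight = 546/824.4 = 0.6623; cost = 13.38%.
Preferred: weight = 122.4/824.4 = 0.1485; cost = 5.9894%.
Term loan: weight = 156/824.4 = 0.1892; after-tax cost = 4.15% × (1 − 36%) = 2.6560%.
WACC = 0.6623 × 13.3800% + 0.1485 × 5.9894% + 0.1892 × 2.6560% = 10.2534%.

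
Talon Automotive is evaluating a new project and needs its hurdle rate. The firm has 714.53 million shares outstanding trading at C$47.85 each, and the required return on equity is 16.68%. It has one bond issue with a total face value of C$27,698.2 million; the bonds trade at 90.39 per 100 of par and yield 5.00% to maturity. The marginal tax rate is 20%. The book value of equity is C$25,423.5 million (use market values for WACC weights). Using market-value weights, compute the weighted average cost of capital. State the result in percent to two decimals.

Market value of equity E = 47.85 × 714.53m = 34190.2605m. Market value of debt D = 27698.2m × 90.39/100 = 25036.40298m.
Total capital V = 34190.2605 + 25036.40298 = 59226.66348.
Equity: weight = 34190.2605/59226.66348 = 0.5773; cost = 16.68%.
Bonds outstanding: weight = 25036.40298/59226.66348 = 0.4227; after-tax cost = 5% × (1 − 20%) = 4.0000%.
WACC = 0.5773 × 16.6800% + 0.4227 × 4.0000% = 11.3199%.

11.32%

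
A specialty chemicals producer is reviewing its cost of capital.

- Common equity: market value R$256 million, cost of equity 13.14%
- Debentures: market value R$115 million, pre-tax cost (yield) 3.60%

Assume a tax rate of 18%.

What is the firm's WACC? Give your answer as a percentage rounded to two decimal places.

9.98%

Total capital V = 256 + 115 = 371.
Equity: weight = 256/371 = 0.6900; cost = 13.14%.
Debentures: weight = 115/371 = 0.3100; after-tax cost = 3.6% × (1 − 18%) = 2.9520%.
WACC = 0.6900 × 13.1400% + 0.3100 × 2.9520% = 9.9820%.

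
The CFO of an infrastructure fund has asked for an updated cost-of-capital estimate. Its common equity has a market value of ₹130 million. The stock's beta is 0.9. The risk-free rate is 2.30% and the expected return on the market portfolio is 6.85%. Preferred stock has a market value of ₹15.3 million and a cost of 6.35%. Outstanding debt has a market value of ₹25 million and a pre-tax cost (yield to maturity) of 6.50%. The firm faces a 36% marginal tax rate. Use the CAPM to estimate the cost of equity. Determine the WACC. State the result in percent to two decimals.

6.06%

Market risk premium = 6.85% − 2.3% = 4.55%.
Cost of equity via CAPM: Re = 2.3% + 0.9 × 4.55% = 6.3950%.
Total capital V = 130 + 15.3 + 25 = 170.3.
Equity: weight = 130/170.3 = 0.7634; cost = 6.395%.
Preferred: weight = 15.3/170.3 = 0.0898; cost = 6.35%.
Debt: weight = 25/170.3 = 0.1468; after-tax cost = 6.5% × (1 − 36%) = 4.1600%.
WACC = 0.7634 × 6.3950% + 0.0898 × 6.3500% + 0.1468 × 4.1600% = 6.0629%.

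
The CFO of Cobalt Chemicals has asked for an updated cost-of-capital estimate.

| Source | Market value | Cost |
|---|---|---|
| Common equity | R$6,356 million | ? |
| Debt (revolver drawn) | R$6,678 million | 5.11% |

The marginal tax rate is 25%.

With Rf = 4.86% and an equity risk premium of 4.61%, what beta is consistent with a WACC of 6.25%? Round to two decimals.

Total capital V = 6356 + 6678 = 13034.
Equity weight = 6356/13034 = 0.4876.
Revolver drawn weight = 6678/13034 = 0.5124.
Debt contribution = 0.5124 × 5.11% × (1 − 25%) = 1.9636%.
Required equity contribution = 6.25% − 1.9636% = 4.2864%  ⇒  Re = 8.7900%.
CAPM: 8.7900% = 4.86% + β × 4.61%  ⇒  β = 0.8525.

0.85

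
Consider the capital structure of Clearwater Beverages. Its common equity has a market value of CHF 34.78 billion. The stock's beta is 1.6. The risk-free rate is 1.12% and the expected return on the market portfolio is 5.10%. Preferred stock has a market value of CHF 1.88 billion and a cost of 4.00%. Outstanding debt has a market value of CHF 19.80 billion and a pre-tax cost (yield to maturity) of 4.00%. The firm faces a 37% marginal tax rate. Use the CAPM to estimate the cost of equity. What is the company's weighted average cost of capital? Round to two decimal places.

Market risk premium = 5.1% − 1.12% = 3.98%.
Cost of equity via CAPM: Re = 1.12% + 1.6 × 3.98% = 7.4880%.
Total capital V = 34.78 + 1.88 + 19.8 = 56.46.
Equity: weight = 34.78/56.46 = 0.6160; cost = 7.488%.
Preferred: weight = 1.88/56.46 = 0.0333; cost = 4%.
Debt: weight = 19.8/56.46 = 0.3507; after-tax cost = 4% × (1 − 37%) = 2.5200%.
WACC = 0.6160 × 7.4880% + 0.0333 × 4.0000% + 0.3507 × 2.5200% = 5.6296%.

5.63%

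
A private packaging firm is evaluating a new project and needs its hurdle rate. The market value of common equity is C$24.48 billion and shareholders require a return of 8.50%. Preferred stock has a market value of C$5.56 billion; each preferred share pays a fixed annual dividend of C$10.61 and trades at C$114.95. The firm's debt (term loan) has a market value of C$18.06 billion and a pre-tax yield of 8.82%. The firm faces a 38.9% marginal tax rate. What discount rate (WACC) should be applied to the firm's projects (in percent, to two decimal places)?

Cost of preferred: Rp = 10.61 / 114.95 = 9.2301%.
Total capital V = 24.48 + 5.56 + 18.06 = 48.1.
Equity: weight = 24.48/48.1 = 0.5089; cost = 8.5%.
Preferred: weight = 5.56/48.1 = 0.1156; cost = 9.2301%.
Term loan: weight = 18.06/48.1 = 0.3755; after-tax cost = 8.82% × (1 − 38.9%) = 5.3890%.
WACC = 0.5089 × 8.5000% + 0.1156 × 9.2301% + 0.3755 × 5.3890% = 7.4163%.

7.42%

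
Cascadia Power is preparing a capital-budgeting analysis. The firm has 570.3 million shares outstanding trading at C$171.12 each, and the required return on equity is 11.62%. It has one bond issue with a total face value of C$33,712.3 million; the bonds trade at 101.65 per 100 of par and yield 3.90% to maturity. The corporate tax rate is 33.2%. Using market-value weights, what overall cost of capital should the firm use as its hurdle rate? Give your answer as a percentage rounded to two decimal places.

Market value of equity E = 171.12 × 570.3m = 97589.736m. Market value of debt D = 33712.3m × 101.65/100 = 34268.55295m.
Total capital V = 97589.736 + 34268.55295 = 131858.28895.
Equity: weight = 97589.736/131858.28895 = 0.7401; cost = 11.62%.
Bonds outstanding: weight = 34268.55295/131858.28895 = 0.2599; after-tax cost = 3.9% × (1 − 33.2%) = 2.6052%.
WACC = 0.7401 × 11.6200% + 0.2599 × 2.6052% = 9.2772%.

9.28%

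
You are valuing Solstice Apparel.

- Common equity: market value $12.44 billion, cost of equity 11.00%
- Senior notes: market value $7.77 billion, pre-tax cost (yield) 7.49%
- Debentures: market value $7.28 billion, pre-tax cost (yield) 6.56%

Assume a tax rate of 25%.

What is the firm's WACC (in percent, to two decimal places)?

Total capital V = 12.44 + 7.77 + 7.28 = 27.49.
Equity: weight = 12.44/27.49 = 0.4525; cost = 11%.
Senior notes: weight = 7.77/27.49 = 0.2826; after-tax cost = 7.49% × (1 − 25%) = 5.6175%.
Debentures: weight = 7.28/27.49 = 0.2648; after-tax cost = 6.56% × (1 − 25%) = 4.9200%.
WACC = 0.4525 × 11.0000% + 0.2826 × 5.6175% + 0.2648 × 4.9200% = 7.8685%.

7.87%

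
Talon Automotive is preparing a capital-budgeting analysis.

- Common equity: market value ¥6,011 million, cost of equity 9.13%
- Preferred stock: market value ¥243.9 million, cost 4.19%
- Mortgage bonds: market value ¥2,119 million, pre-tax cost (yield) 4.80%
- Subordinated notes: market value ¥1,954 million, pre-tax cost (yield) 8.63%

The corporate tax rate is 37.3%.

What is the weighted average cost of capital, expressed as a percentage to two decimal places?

Total capital V = 6011 + 243.9 + 2119 + 1954 = 10327.9.
Equity: weight = 6011/10327.9 = 0.5820; cost = 9.13%.
Preferred: weight = 243.9/10327.9 = 0.0236; cost = 4.19%.
Mortgage bonds: weight = 2119/10327.9 = 0.2052; after-tax cost = 4.8% × (1 − 37.3%) = 3.0096%.
Subordinated notes: weight = 1954/10327.9 = 0.1892; after-tax cost = 8.63% × (1 − 37.3%) = 5.4110%.
WACC = 0.5820 × 9.1300% + 0.0236 × 4.1900% + 0.2052 × 3.0096% + 0.1892 × 5.4110% = 7.0540%.

7.05%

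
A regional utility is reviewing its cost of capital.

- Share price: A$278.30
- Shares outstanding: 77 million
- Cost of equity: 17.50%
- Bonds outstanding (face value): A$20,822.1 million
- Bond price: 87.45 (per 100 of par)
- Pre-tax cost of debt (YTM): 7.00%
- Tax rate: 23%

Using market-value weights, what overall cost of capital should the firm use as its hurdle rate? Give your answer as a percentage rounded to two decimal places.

Market value of equity E = 278.3 × 77m = 21429.1m. Market value of debt D = 20822.1m × 87.45/100 = 18208.92645m.
Total capital V = 21429.1 + 18208.92645 = 39638.02645.
Equity: weight = 21429.1/39638.02645 = 0.5406; cost = 17.5%.
Bonds outstanding: weight = 18208.92645/39638.02645 = 0.4594; after-tax cost = 7% × (1 − 23%) = 5.3900%.
WACC = 0.5406 × 17.5000% + 0.4594 × 5.3900% = 11.9369%.

11.94%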